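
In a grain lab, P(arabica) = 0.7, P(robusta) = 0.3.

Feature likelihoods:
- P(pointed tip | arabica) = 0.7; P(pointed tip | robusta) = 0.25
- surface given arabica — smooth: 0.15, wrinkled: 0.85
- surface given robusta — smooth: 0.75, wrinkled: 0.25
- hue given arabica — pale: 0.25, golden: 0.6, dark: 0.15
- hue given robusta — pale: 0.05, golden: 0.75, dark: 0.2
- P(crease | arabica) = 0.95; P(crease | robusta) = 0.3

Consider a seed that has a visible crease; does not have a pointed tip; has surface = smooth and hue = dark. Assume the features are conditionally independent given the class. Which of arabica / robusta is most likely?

robusta

arabica: 0.7 × (1−0.7) × 0.15 × 0.15 × 0.95 = 0.00448875
robusta: 0.3 × (1−0.25) × 0.75 × 0.2 × 0.3 = 0.010125
Highest score → robusta.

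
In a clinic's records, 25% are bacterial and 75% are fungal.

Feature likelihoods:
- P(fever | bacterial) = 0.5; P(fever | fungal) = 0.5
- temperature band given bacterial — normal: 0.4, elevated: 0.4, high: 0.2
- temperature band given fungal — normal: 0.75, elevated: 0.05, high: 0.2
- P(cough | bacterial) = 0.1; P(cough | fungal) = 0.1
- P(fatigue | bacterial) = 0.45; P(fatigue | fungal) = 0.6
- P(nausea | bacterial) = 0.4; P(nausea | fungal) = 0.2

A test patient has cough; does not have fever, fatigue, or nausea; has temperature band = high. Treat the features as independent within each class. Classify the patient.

fungal

bacterial: 0.25 × (1−0.5) × 0.2 × 0.1 × (1−0.45) × (1−0.4) = 0.000825
fungal: 0.75 × (1−0.5) × 0.2 × 0.1 × (1−0.6) × (1−0.2) = 0.0024
Highest score → fungal.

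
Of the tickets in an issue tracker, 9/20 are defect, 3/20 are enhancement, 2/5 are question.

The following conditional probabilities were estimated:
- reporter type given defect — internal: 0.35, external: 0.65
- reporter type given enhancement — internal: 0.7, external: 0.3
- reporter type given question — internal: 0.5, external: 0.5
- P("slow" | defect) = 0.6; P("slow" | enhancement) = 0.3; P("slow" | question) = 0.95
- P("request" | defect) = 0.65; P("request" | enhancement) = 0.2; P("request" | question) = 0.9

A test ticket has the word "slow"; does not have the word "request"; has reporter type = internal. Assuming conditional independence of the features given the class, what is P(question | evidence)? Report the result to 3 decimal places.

defect: 0.45 × 0.35 × 0.6 × (1−0.65) = 0.033075
enhancement: 0.15 × 0.7 × 0.3 × (1−0.2) = 0.0252
question: 0.4 × 0.5 × 0.95 × (1−0.9) = 0.019
P(question | x) = 0.019 / 0.077275 ≈ 0.246

0.246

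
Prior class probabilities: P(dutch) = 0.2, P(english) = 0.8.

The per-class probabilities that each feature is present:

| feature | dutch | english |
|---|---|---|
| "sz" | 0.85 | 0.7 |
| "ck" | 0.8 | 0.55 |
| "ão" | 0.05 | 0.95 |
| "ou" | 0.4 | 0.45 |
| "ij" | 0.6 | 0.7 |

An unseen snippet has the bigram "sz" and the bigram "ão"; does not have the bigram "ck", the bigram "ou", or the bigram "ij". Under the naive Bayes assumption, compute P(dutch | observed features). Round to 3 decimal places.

0.010

dutch: 0.2 × 0.85 × (1−0.8) × 0.05 × (1−0.4) × (1−0.6) = 0.000408
english: 0.8 × 0.7 × (1−0.55) × 0.95 × (1−0.45) × (1−0.7) = 0.039501
P(dutch | x) = 0.000408 / 0.039909 ≈ 0.010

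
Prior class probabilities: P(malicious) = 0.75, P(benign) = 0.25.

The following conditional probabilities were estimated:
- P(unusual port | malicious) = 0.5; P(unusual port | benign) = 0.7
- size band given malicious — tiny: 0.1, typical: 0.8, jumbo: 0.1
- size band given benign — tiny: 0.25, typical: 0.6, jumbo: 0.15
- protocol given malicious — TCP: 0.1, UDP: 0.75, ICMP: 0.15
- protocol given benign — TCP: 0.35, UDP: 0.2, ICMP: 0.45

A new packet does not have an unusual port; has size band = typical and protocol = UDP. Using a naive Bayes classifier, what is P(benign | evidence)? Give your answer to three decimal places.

0.038

malicious: 0.75 × (1−0.5) × 0.8 × 0.75 = 0.225
benign: 0.25 × (1−0.7) × 0.6 × 0.2 = 0.009
P(benign | x) = 0.009 / 0.234 ≈ 0.038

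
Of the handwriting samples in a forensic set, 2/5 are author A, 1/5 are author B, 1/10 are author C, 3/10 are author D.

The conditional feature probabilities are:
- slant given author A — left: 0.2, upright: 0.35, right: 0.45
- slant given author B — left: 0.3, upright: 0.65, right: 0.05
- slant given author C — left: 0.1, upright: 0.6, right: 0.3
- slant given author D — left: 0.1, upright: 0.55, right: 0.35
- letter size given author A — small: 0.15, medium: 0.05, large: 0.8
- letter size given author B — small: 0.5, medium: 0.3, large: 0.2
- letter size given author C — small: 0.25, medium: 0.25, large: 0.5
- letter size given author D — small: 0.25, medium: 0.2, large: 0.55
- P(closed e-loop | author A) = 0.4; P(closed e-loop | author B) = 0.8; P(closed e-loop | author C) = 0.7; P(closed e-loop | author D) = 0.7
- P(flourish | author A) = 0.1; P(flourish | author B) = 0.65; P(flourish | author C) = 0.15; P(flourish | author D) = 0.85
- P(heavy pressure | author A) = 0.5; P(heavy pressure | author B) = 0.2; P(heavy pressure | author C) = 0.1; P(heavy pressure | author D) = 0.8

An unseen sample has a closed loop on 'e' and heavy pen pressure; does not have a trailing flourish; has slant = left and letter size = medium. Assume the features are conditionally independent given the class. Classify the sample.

author B

author A: 0.4 × 0.2 × 0.05 × 0.4 × (1−0.1) × 0.5 = 0.00072
author B: 0.2 × 0.3 × 0.3 × 0.8 × (1−0.65) × 0.2 = 0.001008
author C: 0.1 × 0.1 × 0.25 × 0.7 × (1−0.15) × 0.1 = 0.00014875
author D: 0.3 × 0.1 × 0.2 × 0.7 × (1−0.85) × 0.8 = 0.000504
Highest score → author B.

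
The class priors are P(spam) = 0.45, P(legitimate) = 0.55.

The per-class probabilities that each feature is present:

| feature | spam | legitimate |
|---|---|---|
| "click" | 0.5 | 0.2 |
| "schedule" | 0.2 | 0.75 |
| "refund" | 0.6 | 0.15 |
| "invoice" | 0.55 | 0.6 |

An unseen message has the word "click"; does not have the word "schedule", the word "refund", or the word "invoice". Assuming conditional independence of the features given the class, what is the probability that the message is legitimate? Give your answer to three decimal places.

0.224

spam: 0.45 × 0.5 × (1−0.2) × (1−0.6) × (1−0.55) = 0.0324
legitimate: 0.55 × 0.2 × (1−0.75) × (1−0.15) × (1−0.6) = 0.00935
P(legitimate | x) = 0.00935 / 0.04175 ≈ 0.224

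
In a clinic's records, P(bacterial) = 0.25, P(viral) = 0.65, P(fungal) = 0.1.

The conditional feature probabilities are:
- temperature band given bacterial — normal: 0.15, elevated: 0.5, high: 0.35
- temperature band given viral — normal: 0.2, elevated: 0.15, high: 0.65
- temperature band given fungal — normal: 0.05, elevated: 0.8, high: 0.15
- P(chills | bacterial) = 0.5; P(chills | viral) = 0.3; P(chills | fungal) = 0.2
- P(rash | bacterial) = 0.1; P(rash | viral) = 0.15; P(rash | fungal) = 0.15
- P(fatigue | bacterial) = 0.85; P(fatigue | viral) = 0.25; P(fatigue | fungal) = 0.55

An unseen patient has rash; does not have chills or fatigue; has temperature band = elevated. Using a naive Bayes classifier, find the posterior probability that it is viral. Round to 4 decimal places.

0.5936

bacterial: 0.25 × 0.5 × (1−0.5) × 0.1 × (1−0.85) = 0.0009375
viral: 0.65 × 0.15 × (1−0.3) × 0.15 × (1−0.25) = 0.007678125
fungal: 0.1 × 0.8 × (1−0.2) × 0.15 × (1−0.55) = 0.00432
P(viral | x) = 0.007678125 / 0.012935625 ≈ 0.5936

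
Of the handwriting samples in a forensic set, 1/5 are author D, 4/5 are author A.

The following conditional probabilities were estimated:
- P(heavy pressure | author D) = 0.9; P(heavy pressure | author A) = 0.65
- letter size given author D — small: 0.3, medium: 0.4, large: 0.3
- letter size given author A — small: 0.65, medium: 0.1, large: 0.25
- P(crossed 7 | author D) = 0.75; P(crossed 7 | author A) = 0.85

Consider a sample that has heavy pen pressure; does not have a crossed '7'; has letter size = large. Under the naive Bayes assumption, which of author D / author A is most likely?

author D: 0.2 × 0.9 × 0.3 × (1−0.75) = 0.0135
author A: 0.8 × 0.65 × 0.25 × (1−0.85) = 0.0195
Highest score → author A.

author A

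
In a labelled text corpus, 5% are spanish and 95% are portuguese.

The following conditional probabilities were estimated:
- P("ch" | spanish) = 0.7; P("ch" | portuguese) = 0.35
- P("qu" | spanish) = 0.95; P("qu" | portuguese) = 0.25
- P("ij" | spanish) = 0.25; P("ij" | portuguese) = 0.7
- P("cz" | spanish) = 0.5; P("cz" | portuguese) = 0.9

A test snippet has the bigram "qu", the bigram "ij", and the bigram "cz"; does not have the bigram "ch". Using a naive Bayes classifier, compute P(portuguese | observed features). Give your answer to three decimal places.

spanish: 0.05 × (1−0.7) × 0.95 × 0.25 × 0.5 = 0.00178125
portuguese: 0.95 × (1−0.35) × 0.25 × 0.7 × 0.9 = 0.09725625
P(portuguese | x) = 0.09725625 / 0.0990375 ≈ 0.982

0.982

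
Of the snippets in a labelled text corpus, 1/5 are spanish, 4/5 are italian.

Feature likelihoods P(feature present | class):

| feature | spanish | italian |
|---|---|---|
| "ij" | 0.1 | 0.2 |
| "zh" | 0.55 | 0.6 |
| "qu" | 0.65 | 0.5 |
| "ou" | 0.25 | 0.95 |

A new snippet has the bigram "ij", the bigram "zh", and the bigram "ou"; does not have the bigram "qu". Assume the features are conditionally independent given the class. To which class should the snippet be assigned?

spanish: 0.2 × 0.1 × 0.55 × (1−0.65) × 0.25 = 0.0009625
italian: 0.8 × 0.2 × 0.6 × (1−0.5) × 0.95 = 0.0456
Highest score → italian.

italian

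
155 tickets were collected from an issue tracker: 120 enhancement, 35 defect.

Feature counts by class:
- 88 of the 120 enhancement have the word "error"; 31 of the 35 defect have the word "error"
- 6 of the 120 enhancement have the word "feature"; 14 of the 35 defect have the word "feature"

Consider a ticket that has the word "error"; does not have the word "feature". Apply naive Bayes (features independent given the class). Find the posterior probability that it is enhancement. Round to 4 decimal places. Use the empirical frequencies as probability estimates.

enhancement: (120/155) × (88/120) × (114/120) ≈ 0.539355
defect: (35/155) × (31/35) × (21/35) = 0.12
P(enhancement | x) = 0.539355 / 0.659355 ≈ 0.8180

0.8180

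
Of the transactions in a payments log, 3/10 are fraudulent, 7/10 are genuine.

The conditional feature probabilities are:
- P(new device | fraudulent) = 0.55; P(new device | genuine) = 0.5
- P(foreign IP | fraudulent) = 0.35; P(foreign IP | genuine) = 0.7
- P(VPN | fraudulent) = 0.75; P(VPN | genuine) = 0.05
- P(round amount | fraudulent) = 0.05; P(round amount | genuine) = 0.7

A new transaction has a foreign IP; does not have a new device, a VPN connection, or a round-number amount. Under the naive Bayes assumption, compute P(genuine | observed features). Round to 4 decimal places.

0.8615

fraudulent: 0.3 × (1−0.55) × 0.35 × (1−0.75) × (1−0.05) = 0.011221875
genuine: 0.7 × (1−0.5) × 0.7 × (1−0.05) × (1−0.7) = 0.069825
P(genuine | x) = 0.069825 / 0.081046875 ≈ 0.8615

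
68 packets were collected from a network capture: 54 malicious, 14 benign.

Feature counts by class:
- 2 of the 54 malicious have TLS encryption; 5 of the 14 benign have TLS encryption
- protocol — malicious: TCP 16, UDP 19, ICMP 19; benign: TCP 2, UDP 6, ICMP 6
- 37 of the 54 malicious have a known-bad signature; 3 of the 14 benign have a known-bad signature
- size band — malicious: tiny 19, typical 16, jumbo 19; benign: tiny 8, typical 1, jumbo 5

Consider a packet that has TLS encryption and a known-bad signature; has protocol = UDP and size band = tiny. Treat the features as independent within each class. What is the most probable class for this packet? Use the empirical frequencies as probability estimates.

benign

malicious: (54/68) × (2/54) × (19/54) × (37/54) × (19/54) ≈ 0.00249487
benign: (14/68) × (5/14) × (6/14) × (3/14) × (8/14) ≈ 0.00385869
Highest score → benign.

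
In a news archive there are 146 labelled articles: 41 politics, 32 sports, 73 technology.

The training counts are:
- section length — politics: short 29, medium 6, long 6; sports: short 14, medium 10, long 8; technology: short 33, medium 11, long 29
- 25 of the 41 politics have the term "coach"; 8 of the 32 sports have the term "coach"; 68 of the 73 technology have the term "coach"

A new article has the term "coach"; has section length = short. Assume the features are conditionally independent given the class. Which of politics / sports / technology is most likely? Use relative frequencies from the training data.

technology

politics: (41/146) × (29/41) × (25/41) ≈ 0.121116
sports: (32/146) × (14/32) × (8/32) ≈ 0.0239726
technology: (73/146) × (33/73) × (68/73) ≈ 0.210546
Highest score → technology.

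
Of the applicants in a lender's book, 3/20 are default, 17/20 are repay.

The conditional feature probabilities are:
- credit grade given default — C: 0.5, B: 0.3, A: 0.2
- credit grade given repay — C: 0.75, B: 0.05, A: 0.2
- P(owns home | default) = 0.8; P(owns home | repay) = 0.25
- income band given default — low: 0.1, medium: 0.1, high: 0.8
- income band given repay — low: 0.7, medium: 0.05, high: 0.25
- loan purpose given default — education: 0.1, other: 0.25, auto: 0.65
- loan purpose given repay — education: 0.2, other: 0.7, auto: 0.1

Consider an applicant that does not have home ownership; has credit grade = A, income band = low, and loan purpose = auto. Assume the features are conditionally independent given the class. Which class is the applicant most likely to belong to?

repay

default: 0.15 × 0.2 × (1−0.8) × 0.1 × 0.65 = 0.00039
repay: 0.85 × 0.2 × (1−0.25) × 0.7 × 0.1 = 0.008925
Highest score → repay.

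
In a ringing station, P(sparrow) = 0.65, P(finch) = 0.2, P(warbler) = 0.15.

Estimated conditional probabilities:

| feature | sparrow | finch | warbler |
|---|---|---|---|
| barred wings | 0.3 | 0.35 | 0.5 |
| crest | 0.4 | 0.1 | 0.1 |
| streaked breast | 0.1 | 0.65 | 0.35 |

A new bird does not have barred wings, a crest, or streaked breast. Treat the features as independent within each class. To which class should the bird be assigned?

sparrow: 0.65 × (1−0.3) × (1−0.4) × (1−0.1) = 0.2457
finch: 0.2 × (1−0.35) × (1−0.1) × (1−0.65) = 0.04095
warbler: 0.15 × (1−0.5) × (1−0.1) × (1−0.35) = 0.043875
Highest score → sparrow.

sparrow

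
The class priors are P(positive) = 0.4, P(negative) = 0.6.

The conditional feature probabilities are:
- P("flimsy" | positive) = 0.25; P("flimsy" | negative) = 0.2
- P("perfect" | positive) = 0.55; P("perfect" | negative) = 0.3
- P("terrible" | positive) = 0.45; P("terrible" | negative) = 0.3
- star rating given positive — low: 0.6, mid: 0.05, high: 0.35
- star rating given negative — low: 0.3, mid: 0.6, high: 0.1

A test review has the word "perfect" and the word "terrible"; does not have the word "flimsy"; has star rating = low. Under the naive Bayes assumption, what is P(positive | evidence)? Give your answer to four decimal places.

positive: 0.4 × (1−0.25) × 0.55 × 0.45 × 0.6 = 0.04455
negative: 0.6 × (1−0.2) × 0.3 × 0.3 × 0.3 = 0.01296
P(positive | x) = 0.04455 / 0.05751 ≈ 0.7746

0.7746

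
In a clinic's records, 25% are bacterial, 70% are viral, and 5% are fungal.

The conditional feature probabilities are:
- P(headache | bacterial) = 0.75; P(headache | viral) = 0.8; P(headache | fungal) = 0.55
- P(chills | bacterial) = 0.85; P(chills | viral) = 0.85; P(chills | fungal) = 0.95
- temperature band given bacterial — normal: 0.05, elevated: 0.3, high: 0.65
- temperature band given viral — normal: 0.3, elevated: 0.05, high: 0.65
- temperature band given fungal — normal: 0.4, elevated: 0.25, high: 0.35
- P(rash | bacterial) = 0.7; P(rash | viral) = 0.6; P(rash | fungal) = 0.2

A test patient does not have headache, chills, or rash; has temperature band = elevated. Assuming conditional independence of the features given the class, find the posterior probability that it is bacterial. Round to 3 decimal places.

bacterial: 0.25 × (1−0.75) × (1−0.85) × 0.3 × (1−0.7) = 0.00084375
viral: 0.7 × (1−0.8) × (1−0.85) × 0.05 × (1−0.6) = 0.00042
fungal: 0.05 × (1−0.55) × (1−0.95) × 0.25 × (1−0.2) = 0.000225
P(bacterial | x) = 0.00084375 / 0.00148875 ≈ 0.567

0.567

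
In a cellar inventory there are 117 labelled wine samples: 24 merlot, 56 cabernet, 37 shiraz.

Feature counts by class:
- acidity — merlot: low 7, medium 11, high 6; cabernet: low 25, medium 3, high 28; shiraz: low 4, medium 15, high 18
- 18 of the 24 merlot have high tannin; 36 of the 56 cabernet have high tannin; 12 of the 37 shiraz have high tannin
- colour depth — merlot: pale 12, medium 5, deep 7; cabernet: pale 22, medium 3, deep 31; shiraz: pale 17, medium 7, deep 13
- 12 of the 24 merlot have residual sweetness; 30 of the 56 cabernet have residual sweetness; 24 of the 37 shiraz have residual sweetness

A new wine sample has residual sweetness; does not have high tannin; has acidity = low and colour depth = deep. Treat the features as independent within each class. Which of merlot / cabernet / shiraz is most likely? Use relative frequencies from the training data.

cabernet

merlot: (24/117) × (7/24) × (6/24) × (7/24) × (12/24) ≈ 0.00218127
cabernet: (56/117) × (25/56) × (20/56) × (31/56) × (30/56) ≈ 0.022631
shiraz: (37/117) × (4/37) × (25/37) × (13/37) × (24/37) ≈ 0.00526458
Highest score → cabernet.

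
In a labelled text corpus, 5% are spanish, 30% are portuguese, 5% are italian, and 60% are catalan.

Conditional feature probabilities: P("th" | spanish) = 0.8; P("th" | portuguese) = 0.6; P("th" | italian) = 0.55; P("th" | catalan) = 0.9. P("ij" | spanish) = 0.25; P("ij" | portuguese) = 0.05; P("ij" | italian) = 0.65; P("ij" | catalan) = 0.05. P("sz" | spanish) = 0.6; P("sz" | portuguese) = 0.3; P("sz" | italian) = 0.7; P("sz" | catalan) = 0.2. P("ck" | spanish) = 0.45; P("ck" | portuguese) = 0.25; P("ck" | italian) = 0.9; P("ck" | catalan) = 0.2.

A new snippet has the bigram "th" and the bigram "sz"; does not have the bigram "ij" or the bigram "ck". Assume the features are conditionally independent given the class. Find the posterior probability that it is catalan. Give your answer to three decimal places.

0.626

spanish: 0.05 × 0.8 × (1−0.25) × 0.6 × (1−0.45) = 0.0099
portuguese: 0.3 × 0.6 × (1−0.05) × 0.3 × (1−0.25) = 0.038475
italian: 0.05 × 0.55 × (1−0.65) × 0.7 × (1−0.9) = 0.00067375
catalan: 0.6 × 0.9 × (1−0.05) × 0.2 × (1−0.2) = 0.08208
P(catalan | x) = 0.08208 / 0.13112875 ≈ 0.626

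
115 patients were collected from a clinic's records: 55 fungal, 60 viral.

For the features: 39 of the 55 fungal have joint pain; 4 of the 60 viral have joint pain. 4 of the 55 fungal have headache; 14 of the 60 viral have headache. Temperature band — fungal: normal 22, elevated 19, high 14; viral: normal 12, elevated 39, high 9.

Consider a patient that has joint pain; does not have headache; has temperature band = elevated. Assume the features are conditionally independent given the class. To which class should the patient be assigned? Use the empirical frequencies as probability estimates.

fungal

fungal: (55/115) × (39/55) × (51/55) × (19/55) ≈ 0.108634
viral: (60/115) × (4/60) × (46/60) × (39/60) ≈ 0.0173333
Highest score → fungal.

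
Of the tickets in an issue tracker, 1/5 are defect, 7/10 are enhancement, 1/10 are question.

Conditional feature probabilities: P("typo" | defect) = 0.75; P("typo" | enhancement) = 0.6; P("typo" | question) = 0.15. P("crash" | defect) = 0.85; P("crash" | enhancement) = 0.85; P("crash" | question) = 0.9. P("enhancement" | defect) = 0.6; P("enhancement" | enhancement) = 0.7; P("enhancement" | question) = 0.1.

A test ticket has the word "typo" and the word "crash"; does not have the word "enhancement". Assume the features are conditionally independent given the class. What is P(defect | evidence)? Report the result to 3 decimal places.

0.300

defect: 0.2 × 0.75 × 0.85 × (1−0.6) = 0.051
enhancement: 0.7 × 0.6 × 0.85 × (1−0.7) = 0.1071
question: 0.1 × 0.15 × 0.9 × (1−0.1) = 0.01215
P(defect | x) = 0.051 / 0.17025 ≈ 0.300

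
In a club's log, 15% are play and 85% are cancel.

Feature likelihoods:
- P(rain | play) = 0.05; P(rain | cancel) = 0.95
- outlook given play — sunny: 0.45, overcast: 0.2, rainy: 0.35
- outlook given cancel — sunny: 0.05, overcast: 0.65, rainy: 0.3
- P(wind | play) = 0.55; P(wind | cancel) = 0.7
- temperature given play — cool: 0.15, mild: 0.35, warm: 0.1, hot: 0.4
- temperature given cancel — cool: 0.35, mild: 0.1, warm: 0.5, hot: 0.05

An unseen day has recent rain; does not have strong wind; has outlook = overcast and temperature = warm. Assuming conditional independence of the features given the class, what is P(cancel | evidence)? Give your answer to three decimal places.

0.999

play: 0.15 × 0.05 × 0.2 × (1−0.55) × 0.1 = 0.0000675
cancel: 0.85 × 0.95 × 0.65 × (1−0.7) × 0.5 = 0.07873125
P(cancel | x) = 0.07873125 / 0.07879875 ≈ 0.999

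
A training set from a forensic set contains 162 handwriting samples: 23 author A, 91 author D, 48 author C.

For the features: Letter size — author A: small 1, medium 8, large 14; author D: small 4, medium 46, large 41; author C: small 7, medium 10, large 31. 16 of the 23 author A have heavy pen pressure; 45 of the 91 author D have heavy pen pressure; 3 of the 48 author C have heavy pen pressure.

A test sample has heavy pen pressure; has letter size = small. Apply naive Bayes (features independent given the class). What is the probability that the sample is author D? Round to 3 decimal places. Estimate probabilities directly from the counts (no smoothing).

author A: (23/162) × (1/23) × (16/23) ≈ 0.00429415
author D: (91/162) × (4/91) × (45/91) ≈ 0.01221
author C: (48/162) × (7/48) × (3/48) ≈ 0.00270062
P(author D | x) = 0.01221 / 0.01920477 ≈ 0.636

0.636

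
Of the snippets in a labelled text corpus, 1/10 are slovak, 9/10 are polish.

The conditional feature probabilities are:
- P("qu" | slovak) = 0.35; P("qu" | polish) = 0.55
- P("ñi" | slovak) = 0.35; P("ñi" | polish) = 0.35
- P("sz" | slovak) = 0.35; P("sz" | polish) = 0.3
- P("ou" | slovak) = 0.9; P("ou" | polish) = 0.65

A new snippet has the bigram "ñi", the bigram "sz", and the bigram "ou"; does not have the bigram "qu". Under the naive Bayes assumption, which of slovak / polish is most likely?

slovak: 0.1 × (1−0.35) × 0.35 × 0.35 × 0.9 = 0.00716625
polish: 0.9 × (1−0.55) × 0.35 × 0.3 × 0.65 = 0.02764125
Highest score → polish.

polish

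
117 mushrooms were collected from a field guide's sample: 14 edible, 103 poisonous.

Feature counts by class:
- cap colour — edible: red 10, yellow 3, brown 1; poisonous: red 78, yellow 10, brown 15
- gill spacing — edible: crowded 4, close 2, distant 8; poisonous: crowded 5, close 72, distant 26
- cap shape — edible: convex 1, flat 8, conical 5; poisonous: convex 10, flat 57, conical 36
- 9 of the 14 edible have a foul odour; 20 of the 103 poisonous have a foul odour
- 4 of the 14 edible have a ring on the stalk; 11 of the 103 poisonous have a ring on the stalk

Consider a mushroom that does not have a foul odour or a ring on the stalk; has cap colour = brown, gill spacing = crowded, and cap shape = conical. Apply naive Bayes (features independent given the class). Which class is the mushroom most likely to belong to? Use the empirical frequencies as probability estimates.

poisonous

edible: (14/117) × (1/14) × (4/14) × (5/14) × (5/14) × (10/14) ≈ 0.000222486
poisonous: (103/117) × (15/103) × (5/103) × (36/103) × (83/103) × (92/103) ≈ 0.00156565
Highest score → poisonous.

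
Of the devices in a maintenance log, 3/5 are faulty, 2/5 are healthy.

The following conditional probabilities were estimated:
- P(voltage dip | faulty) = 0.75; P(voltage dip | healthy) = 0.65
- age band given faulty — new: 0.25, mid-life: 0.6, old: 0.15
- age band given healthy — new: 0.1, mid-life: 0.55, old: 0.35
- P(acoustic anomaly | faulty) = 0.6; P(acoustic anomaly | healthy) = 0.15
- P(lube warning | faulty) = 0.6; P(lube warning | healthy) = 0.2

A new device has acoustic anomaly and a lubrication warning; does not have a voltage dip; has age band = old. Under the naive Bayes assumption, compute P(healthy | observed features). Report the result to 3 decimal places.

0.154

faulty: 0.6 × (1−0.75) × 0.15 × 0.6 × 0.6 = 0.0081
healthy: 0.4 × (1−0.65) × 0.35 × 0.15 × 0.2 = 0.00147
P(healthy | x) = 0.00147 / 0.00957 ≈ 0.154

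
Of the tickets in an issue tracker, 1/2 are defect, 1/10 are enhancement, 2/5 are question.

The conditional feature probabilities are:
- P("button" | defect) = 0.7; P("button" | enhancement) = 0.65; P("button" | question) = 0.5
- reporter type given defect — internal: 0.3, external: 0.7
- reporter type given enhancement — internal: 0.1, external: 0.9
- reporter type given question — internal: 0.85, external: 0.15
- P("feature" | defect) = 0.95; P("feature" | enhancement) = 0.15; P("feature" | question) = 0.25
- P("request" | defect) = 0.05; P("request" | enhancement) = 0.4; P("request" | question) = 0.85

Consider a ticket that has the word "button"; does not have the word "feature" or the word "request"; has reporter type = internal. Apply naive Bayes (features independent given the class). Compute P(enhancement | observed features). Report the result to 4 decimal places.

defect: 0.5 × 0.7 × 0.3 × (1−0.95) × (1−0.05) = 0.0049875
enhancement: 0.1 × 0.65 × 0.1 × (1−0.15) × (1−0.4) = 0.003315
question: 0.4 × 0.5 × 0.85 × (1−0.25) × (1−0.85) = 0.019125
P(enhancement | x) = 0.003315 / 0.0274275 ≈ 0.1209

0.1209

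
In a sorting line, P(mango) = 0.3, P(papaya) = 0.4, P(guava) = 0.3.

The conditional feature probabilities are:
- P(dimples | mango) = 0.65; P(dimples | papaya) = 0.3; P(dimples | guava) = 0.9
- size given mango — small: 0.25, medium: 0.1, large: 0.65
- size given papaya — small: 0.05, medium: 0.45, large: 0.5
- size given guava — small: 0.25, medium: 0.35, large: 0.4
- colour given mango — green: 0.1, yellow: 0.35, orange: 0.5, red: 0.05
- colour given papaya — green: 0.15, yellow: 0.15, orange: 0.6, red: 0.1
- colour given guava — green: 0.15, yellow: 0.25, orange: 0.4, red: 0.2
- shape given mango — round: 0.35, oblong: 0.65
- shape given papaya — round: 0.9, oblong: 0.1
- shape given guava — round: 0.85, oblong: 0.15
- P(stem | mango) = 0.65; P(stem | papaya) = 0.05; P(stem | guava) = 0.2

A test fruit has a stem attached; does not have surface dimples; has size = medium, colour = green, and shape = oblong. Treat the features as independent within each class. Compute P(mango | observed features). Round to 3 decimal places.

mango: 0.3 × (1−0.65) × 0.1 × 0.1 × 0.65 × 0.65 = 0.000443625
papaya: 0.4 × (1−0.3) × 0.45 × 0.15 × 0.1 × 0.05 = 0.0000945
guava: 0.3 × (1−0.9) × 0.35 × 0.15 × 0.15 × 0.2 = 0.00004725
P(mango | x) = 0.000443625 / 0.000585375 ≈ 0.758

0.758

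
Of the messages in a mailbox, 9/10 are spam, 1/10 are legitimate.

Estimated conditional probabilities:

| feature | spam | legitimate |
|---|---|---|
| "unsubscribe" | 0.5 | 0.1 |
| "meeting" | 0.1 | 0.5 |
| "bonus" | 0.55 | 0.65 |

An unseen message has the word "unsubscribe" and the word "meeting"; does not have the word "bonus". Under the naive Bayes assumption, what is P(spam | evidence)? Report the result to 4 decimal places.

spam: 0.9 × 0.5 × 0.1 × (1−0.55) = 0.02025
legitimate: 0.1 × 0.1 × 0.5 × (1−0.65) = 0.00175
P(spam | x) = 0.02025 / 0.022 ≈ 0.9205

0.9205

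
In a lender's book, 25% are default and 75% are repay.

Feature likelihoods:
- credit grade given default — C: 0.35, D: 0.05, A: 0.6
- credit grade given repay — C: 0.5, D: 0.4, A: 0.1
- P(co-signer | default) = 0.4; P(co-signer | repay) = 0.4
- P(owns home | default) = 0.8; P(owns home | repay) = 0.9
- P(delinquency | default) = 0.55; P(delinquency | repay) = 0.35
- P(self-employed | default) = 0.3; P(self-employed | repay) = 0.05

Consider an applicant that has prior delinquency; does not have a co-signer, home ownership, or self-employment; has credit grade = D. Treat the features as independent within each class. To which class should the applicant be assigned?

repay

default: 0.25 × 0.05 × (1−0.4) × (1−0.8) × 0.55 × (1−0.3) = 0.0005775
repay: 0.75 × 0.4 × (1−0.4) × (1−0.9) × 0.35 × (1−0.05) = 0.005985
Highest score → repay.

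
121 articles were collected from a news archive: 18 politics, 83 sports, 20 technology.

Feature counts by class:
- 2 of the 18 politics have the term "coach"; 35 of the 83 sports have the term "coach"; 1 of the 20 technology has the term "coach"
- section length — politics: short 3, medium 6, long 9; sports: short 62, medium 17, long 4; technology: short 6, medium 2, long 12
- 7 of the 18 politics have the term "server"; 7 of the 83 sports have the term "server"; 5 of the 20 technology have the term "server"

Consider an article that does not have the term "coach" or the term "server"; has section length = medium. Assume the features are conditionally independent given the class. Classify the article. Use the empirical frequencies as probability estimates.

sports

politics: (18/121) × (16/18) × (6/18) × (11/18) ≈ 0.026936
sports: (83/121) × (48/83) × (17/83) × (76/83) ≈ 0.0743982
technology: (20/121) × (19/20) × (2/20) × (15/20) ≈ 0.0117769
Highest score → sports.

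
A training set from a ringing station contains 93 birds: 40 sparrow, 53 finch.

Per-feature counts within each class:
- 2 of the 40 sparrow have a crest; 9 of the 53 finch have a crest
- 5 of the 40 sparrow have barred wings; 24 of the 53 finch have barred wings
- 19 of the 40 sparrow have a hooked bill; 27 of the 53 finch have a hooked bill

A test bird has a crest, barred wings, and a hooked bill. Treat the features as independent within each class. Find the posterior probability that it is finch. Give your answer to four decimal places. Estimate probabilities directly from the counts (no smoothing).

0.9459

sparrow: (40/93) × (2/40) × (5/40) × (19/40) ≈ 0.00127688
finch: (53/93) × (9/53) × (24/53) × (27/53) ≈ 0.0223246
P(finch | x) = 0.0223246 / 0.02360148 ≈ 0.9459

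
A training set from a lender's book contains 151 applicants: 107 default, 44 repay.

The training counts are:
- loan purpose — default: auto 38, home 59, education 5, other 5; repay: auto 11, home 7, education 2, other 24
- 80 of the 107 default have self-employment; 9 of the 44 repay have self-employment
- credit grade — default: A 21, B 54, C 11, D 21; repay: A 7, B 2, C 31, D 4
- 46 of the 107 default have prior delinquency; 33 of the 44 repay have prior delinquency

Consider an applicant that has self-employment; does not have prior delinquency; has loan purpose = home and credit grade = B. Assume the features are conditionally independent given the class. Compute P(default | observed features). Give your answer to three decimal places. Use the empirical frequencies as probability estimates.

0.999

default: (107/151) × (59/107) × (80/107) × (54/107) × (61/107) ≈ 0.0840499
repay: (44/151) × (7/44) × (9/44) × (2/44) × (11/44) ≈ 0.000107753
P(default | x) = 0.0840499 / 0.084157653 ≈ 0.999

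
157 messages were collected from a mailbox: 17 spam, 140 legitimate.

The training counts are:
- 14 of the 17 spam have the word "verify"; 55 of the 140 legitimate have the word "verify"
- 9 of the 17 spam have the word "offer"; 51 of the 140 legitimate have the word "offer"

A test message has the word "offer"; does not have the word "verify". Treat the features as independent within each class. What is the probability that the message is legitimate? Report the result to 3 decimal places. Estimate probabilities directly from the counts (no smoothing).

spam: (17/157) × (3/17) × (9/17) ≈ 0.0101161
legitimate: (140/157) × (85/140) × (51/140) ≈ 0.197225
P(legitimate | x) = 0.197225 / 0.2073411 ≈ 0.951

0.951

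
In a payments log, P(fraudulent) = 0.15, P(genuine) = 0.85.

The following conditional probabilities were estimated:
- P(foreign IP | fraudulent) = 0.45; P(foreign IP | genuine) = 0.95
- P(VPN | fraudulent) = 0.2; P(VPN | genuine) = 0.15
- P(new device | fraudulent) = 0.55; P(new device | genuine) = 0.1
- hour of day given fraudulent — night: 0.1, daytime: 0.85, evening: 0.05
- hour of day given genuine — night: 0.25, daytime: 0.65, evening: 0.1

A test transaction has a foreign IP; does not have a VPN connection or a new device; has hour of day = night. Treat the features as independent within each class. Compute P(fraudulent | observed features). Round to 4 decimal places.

fraudulent: 0.15 × 0.45 × (1−0.2) × (1−0.55) × 0.1 = 0.00243
genuine: 0.85 × 0.95 × (1−0.15) × (1−0.1) × 0.25 = 0.154434375
P(fraudulent | x) = 0.00243 / 0.156864375 ≈ 0.0155

0.0155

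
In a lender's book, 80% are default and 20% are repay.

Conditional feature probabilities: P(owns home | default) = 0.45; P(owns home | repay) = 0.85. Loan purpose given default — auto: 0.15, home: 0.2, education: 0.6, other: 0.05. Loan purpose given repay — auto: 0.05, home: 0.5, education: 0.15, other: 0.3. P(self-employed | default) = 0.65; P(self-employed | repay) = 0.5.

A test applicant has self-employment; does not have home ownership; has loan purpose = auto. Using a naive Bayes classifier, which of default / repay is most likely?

default

default: 0.8 × (1−0.45) × 0.15 × 0.65 = 0.0429
repay: 0.2 × (1−0.85) × 0.05 × 0.5 = 0.00075
Highest score → default.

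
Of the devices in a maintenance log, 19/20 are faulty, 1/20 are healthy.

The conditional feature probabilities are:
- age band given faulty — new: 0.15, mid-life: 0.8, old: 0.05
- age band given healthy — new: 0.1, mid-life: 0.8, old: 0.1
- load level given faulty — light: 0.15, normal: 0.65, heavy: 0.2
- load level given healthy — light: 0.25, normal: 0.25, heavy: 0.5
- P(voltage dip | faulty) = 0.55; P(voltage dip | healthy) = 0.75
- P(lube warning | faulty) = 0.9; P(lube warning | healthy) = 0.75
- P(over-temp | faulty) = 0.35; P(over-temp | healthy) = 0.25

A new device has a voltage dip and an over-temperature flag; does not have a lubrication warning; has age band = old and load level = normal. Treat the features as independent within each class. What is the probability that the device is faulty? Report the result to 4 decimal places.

0.9103

faulty: 0.95 × 0.05 × 0.65 × 0.55 × (1−0.9) × 0.35 = 0.00059434375
healthy: 0.05 × 0.1 × 0.25 × 0.75 × (1−0.75) × 0.25 = 0.00005859375
P(faulty | x) = 0.00059434375 / 0.0006529375 ≈ 0.9103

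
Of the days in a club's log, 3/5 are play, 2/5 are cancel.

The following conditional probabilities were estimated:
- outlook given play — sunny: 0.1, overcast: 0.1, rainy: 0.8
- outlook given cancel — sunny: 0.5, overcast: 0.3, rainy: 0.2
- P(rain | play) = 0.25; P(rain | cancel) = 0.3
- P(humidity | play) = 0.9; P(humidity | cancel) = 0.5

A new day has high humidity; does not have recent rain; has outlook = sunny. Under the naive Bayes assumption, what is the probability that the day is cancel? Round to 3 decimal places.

play: 0.6 × 0.1 × (1−0.25) × 0.9 = 0.0405
cancel: 0.4 × 0.5 × (1−0.3) × 0.5 = 0.07
P(cancel | x) = 0.07 / 0.1105 ≈ 0.633

0.633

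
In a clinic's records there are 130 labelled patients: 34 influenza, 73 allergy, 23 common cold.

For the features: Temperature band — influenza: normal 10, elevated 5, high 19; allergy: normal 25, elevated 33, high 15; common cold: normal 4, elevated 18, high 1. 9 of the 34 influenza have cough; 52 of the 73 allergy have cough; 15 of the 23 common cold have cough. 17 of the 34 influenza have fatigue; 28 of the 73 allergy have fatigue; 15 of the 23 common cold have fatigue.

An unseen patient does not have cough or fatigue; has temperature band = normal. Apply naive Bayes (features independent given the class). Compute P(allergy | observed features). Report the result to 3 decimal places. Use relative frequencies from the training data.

0.516

influenza: (34/130) × (10/34) × (25/34) × (17/34) ≈ 0.0282805
allergy: (73/130) × (25/73) × (21/73) × (45/73) ≈ 0.0341022
common cold: (23/130) × (4/23) × (8/23) × (8/23) ≈ 0.00372255
P(allergy | x) = 0.0341022 / 0.06610525 ≈ 0.516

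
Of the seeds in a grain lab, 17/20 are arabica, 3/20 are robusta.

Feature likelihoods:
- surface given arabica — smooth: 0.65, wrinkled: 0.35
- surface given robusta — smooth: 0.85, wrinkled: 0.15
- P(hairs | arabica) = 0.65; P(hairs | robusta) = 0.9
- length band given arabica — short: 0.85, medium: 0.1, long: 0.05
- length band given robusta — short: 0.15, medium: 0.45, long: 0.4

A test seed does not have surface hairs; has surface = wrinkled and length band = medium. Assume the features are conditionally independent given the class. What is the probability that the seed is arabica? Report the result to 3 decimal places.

arabica: 0.85 × 0.35 × (1−0.65) × 0.1 = 0.0104125
robusta: 0.15 × 0.15 × (1−0.9) × 0.45 = 0.0010125
P(arabica | x) = 0.0104125 / 0.011425 ≈ 0.911

0.911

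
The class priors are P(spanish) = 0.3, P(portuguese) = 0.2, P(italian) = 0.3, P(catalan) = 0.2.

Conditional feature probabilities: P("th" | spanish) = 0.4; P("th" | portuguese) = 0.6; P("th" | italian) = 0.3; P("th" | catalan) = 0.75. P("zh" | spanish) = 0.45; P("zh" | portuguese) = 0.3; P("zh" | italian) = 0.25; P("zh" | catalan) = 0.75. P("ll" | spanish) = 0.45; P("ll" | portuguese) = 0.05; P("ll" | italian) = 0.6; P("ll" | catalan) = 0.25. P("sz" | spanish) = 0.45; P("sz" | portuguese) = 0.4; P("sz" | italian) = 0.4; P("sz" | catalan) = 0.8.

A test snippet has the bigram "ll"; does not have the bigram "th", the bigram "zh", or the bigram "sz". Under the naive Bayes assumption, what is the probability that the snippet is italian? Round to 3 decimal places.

spanish: 0.3 × (1−0.4) × (1−0.45) × 0.45 × (1−0.45) = 0.0245025
portuguese: 0.2 × (1−0.6) × (1−0.3) × 0.05 × (1−0.4) = 0.00168
italian: 0.3 × (1−0.3) × (1−0.25) × 0.6 × (1−0.4) = 0.0567
catalan: 0.2 × (1−0.75) × (1−0.75) × 0.25 × (1−0.8) = 0.000625
P(italian | x) = 0.0567 / 0.0835075 ≈ 0.679

0.679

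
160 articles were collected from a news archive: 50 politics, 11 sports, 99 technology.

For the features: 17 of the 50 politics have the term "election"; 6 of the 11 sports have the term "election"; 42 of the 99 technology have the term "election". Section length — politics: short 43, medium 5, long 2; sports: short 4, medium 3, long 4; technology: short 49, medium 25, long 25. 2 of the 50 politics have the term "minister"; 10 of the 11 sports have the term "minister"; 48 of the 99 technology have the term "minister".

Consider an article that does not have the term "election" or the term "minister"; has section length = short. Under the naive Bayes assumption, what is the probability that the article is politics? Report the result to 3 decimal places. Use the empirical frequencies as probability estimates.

politics: (50/160) × (33/50) × (43/50) × (48/50) = 0.17028
sports: (11/160) × (5/11) × (4/11) × (1/11) ≈ 0.00103306
technology: (99/160) × (57/99) × (49/99) × (51/99) ≈ 0.0908345
P(politics | x) = 0.17028 / 0.26214756 ≈ 0.650

0.650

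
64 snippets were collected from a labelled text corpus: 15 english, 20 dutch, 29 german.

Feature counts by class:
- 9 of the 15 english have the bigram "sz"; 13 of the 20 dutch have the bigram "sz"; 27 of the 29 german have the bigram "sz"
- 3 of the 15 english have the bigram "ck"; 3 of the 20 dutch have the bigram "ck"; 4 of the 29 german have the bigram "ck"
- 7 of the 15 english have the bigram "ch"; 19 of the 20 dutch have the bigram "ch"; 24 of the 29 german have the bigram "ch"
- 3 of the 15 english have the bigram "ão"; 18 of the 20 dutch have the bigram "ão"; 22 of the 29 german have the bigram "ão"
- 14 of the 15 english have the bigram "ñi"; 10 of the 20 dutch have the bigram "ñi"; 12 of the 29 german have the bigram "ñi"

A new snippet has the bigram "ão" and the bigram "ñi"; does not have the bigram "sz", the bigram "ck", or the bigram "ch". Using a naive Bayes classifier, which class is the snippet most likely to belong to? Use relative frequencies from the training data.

english

english: (15/64) × (6/15) × (12/15) × (8/15) × (3/15) × (14/15) ≈ 0.00746667
dutch: (20/64) × (7/20) × (17/20) × (1/20) × (18/20) × (10/20) = 0.002091796875
german: (29/64) × (2/29) × (25/29) × (5/29) × (22/29) × (12/29) ≈ 0.00145805
Highest score → english.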